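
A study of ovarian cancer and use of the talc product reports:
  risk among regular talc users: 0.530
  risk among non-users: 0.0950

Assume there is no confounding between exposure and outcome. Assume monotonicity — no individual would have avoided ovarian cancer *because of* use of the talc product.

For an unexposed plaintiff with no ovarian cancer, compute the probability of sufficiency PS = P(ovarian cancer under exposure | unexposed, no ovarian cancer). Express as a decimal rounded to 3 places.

Let p₁ = 0.53, p₀ = 0.095.
Under exogeneity and monotonicity, PS = (p₁ − p₀) / (1 − p₀).
PS = (0.53 − 0.095) / (1 − 0.095) = 0.435 / 0.905 ≈ 0.4807

PS ≈ 0.481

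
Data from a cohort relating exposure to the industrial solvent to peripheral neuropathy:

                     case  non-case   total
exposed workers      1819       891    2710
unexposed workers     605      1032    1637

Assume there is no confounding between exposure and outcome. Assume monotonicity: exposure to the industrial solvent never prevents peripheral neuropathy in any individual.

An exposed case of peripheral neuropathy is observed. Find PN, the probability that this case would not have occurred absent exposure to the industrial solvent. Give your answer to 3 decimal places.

p₁ = P(outcome | exposed) = 1819/2710 = 0.67122
p₀ = P(outcome | unexposed) = 605/1637 = 0.36958
Under exogeneity and monotonicity, PN = (p₁ − p₀)/p₁.
PN = (0.67122 − 0.36958) / 0.67122 ≈ 0.4494

PN ≈ 0.449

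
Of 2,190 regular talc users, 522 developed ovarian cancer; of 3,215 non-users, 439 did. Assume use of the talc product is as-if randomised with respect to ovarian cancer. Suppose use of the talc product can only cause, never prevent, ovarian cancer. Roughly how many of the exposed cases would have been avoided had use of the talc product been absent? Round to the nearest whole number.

about 223 cases

p₁ = P(outcome | exposed) = 522/2190 = 0.23836
p₀ = P(outcome | unexposed) = 439/3215 = 0.13655
PN = (p₁ − p₀)/p₁ = (0.23836 − 0.13655) / 0.23836 ≈ 0.42713.
Attributable cases ≈ PN × (exposed cases) = 0.42713 × 522 ≈ 222.96.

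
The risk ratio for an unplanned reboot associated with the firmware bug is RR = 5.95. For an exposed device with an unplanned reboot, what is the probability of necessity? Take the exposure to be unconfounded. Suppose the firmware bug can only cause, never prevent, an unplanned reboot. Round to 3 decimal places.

Under exogeneity and monotonicity, PN = (RR − 1) / RR = 1 − 1/RR.
PN = (5.95 − 1) / 5.95 = 4.95 / 5.95 ≈ 0.8319

PN ≈ 0.832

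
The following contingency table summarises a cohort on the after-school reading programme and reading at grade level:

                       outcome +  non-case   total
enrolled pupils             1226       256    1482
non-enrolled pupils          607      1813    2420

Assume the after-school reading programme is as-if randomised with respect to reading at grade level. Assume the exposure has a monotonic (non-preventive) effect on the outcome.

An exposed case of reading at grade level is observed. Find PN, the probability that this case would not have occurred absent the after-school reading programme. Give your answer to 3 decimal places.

PN ≈ 0.697

p₁ = P(outcome | exposed) = 1226/1482 = 0.82726
p₀ = P(outcome | unexposed) = 607/2420 = 0.25083
Under exogeneity and monotonicity, PN = (p₁ − p₀)/p₁.
PN = (0.82726 − 0.25083) / 0.82726 ≈ 0.6968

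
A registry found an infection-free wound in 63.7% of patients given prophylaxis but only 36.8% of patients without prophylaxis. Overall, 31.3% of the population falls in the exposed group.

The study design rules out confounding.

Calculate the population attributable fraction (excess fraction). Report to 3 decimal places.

PAF ≈ 0.186

p₁ = 0.637, p₀ = 0.368.
Overall risk P(Y=1) = π·p₁ + (1−π)·p₀ = 0.313×0.637 + 0.687×0.368 = 0.4522.
Under exogeneity, PAF = [P(Y=1) − p₀] / P(Y=1).
PAF = (0.4522 − 0.368) / 0.4522 ≈ 0.1862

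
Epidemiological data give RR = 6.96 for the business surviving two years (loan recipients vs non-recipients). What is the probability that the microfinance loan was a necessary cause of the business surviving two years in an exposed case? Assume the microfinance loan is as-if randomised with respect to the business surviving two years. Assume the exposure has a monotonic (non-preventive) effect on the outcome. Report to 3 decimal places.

PN ≈ 0.856

Under exogeneity and monotonicity, PN = (RR − 1) / RR = 1 − 1/RR.
PN = (6.96 − 1) / 6.96 = 5.96 / 6.96 ≈ 0.8563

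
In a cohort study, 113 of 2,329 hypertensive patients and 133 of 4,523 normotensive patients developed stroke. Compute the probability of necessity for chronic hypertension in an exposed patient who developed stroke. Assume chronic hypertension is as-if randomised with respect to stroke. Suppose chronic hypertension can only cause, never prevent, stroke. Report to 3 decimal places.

PN ≈ 0.394

p₁ = P(outcome | exposed) = 113/2329 = 0.048519
p₀ = P(outcome | unexposed) = 133/4523 = 0.029405
Under exogeneity and monotonicity, PN = (p₁ − p₀) / p₁.
PN = (0.048519 − 0.029405) / 0.048519 = 0.019113 / 0.048519 ≈ 0.3939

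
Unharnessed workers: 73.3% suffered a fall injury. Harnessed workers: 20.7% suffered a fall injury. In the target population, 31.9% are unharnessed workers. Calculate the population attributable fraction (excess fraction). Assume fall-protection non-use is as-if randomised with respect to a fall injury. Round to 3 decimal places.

PAF ≈ 0.448

p₁ = 0.733, p₀ = 0.207.
Overall risk P(Y=1) = π·p₁ + (1−π)·p₀ = 0.319×0.733 + 0.681×0.207 = 0.37479.
Under exogeneity, PAF = [P(Y=1) − p₀] / P(Y=1).
PAF = (0.37479 − 0.207) / 0.37479 ≈ 0.4477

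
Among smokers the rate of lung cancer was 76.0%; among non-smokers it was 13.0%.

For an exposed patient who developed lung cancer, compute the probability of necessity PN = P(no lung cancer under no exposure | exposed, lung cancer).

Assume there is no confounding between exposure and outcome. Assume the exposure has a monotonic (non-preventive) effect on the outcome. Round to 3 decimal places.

p₁ = 0.76, p₀ = 0.13.
Under exogeneity and monotonicity, PN = (p₁ − p₀) / p₁.
PN = (0.76 − 0.13) / 0.76 = 0.63 / 0.76 ≈ 0.8289

PN ≈ 0.829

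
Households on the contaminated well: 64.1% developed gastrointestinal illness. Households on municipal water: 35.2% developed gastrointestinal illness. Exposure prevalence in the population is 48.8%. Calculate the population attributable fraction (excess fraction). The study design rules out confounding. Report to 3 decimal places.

PAF ≈ 0.286

p₁ = 0.641, p₀ = 0.352.
Overall risk P(Y=1) = π·p₁ + (1−π)·p₀ = 0.488×0.641 + 0.512×0.352 = 0.49303.
Under exogeneity, PAF = [P(Y=1) − p₀] / P(Y=1).
PAF = (0.49303 − 0.352) / 0.49303 ≈ 0.2861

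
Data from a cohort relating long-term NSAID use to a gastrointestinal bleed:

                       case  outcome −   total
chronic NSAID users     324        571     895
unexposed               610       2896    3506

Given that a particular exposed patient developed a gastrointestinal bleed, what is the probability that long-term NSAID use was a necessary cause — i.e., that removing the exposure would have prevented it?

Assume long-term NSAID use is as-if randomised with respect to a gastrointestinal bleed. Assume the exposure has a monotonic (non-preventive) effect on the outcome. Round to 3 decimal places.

PN ≈ 0.519

p₁ = P(outcome | exposed) = 324/895 = 0.36201
p₀ = P(outcome | unexposed) = 610/3506 = 0.17399
Under exogeneity and monotonicity, PN = (p₁ − p₀)/p₁.
PN = (0.36201 − 0.17399) / 0.36201 ≈ 0.5194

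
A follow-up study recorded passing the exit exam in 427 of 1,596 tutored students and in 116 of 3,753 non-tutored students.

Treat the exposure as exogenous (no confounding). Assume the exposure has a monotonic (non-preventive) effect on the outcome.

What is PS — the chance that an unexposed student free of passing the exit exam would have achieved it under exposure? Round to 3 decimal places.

PS ≈ 0.244

p₁ = P(outcome | exposed) = 427/1596 = 0.26754
p₀ = P(outcome | unexposed) = 116/3753 = 0.030909
Under exogeneity and monotonicity, PS = (p₁ − p₀) / (1 − p₀).
PS = (0.26754 − 0.030909) / (1 − 0.030909) = 0.23664 / 0.96909 ≈ 0.2442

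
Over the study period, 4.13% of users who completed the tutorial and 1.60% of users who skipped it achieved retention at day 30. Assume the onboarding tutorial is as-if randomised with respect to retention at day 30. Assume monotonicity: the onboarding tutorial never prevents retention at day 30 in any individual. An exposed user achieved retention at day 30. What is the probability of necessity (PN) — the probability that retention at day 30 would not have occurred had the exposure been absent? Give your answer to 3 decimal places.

p₁ = 0.0413, p₀ = 0.016.
Under exogeneity and monotonicity, PN = (p₁ − p₀) / p₁.
PN = (0.0413 − 0.016) / 0.0413 = 0.0253 / 0.0413 ≈ 0.6126

PN ≈ 0.613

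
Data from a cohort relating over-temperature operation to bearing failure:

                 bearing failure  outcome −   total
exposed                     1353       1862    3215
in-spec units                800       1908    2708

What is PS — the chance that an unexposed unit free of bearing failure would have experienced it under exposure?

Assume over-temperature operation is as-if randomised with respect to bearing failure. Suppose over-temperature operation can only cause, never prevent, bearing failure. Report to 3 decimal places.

p₁ = P(outcome | exposed) = 1353/3215 = 0.42084
p₀ = P(outcome | unexposed) = 800/2708 = 0.29542
Under exogeneity and monotonicity, PS = (p₁ − p₀)/(1 − p₀).
PS = (0.42084 − 0.29542) / 0.70458 ≈ 0.1780

PS ≈ 0.178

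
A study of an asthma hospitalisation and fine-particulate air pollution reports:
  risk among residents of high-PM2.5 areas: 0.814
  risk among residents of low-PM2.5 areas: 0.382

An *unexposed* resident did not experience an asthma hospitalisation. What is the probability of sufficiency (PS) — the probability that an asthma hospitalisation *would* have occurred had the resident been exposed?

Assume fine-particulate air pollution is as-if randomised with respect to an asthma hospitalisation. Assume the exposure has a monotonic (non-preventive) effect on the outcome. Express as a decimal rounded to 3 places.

PS ≈ 0.699

Let p₁ = 0.814, p₀ = 0.382.
Under exogeneity and monotonicity, PS = (p₁ − p₀) / (1 − p₀).
PS = (0.814 − 0.382) / (1 − 0.382) = 0.432 / 0.618 ≈ 0.6990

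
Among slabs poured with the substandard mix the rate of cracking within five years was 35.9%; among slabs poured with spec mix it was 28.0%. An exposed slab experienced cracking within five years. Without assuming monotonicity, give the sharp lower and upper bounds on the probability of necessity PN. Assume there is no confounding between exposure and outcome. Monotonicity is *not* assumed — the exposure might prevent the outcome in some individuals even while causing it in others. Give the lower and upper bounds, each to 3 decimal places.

0.220 ≤ PN ≤ 1.000

p₁ = 0.359, p₀ = 0.28.
Under exogeneity alone the bounds on PN are max{0,(p₁−p₀)/p₁} ≤ PN ≤ min{1,(1−p₀)/p₁}.
  lower = (p₁ − p₀)/p₁ = 0.079 / 0.359 ≈ 0.2201
  upper = min{1, (1 − p₀)/p₁} = 0.72 / 0.359 ≈ 2.0056 → capped at 1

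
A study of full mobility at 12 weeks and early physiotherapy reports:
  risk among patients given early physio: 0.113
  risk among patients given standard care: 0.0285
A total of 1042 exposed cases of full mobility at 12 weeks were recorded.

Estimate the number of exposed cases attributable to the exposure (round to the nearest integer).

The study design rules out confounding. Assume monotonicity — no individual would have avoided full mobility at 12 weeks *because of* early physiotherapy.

about 779 cases

Let p₁ = 0.113, p₀ = 0.0285.
PN = (p₁ − p₀)/p₁ = (0.113 − 0.0285) / 0.113 ≈ 0.74779.
Attributable cases ≈ PN × (exposed cases) = 0.74779 × 1042 ≈ 779.19.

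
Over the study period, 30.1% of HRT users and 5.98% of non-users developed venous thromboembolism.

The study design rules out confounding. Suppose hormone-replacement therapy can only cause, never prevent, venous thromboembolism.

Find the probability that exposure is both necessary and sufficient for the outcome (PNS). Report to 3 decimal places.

PNS ≈ 0.241

p₁ = 0.301, p₀ = 0.0598.
Under exogeneity and monotonicity, PNS = p₁ − p₀.
PNS = 0.301 − 0.0598 = 0.2412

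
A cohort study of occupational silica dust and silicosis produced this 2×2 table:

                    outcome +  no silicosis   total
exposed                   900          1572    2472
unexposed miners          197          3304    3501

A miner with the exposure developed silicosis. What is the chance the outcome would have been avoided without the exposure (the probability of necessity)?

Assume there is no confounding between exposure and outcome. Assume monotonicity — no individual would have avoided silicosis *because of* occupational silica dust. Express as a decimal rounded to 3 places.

p₁ = P(outcome | exposed) = 900/2472 = 0.36408
p₀ = P(outcome | unexposed) = 197/3501 = 0.05627
Under exogeneity and monotonicity, PN = (p₁ − p₀)/p₁.
PN = (0.36408 − 0.05627) / 0.36408 ≈ 0.8454

PN ≈ 0.845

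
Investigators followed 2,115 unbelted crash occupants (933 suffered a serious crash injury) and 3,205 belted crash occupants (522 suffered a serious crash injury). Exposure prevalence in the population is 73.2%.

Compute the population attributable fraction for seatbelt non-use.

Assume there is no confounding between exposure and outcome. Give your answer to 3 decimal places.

p₁ = P(outcome | exposed) = 933/2115 = 0.44113
p₀ = P(outcome | unexposed) = 522/3205 = 0.16287
Overall risk P(Y=1) = π·p₁ + (1−π)·p₀ = 0.732×0.44113 + 0.268×0.16287 = 0.36656.
Under exogeneity, PAF = [P(Y=1) − p₀] / P(Y=1).
PAF = (0.36656 − 0.16287) / 0.36656 ≈ 0.5557

PAF ≈ 0.556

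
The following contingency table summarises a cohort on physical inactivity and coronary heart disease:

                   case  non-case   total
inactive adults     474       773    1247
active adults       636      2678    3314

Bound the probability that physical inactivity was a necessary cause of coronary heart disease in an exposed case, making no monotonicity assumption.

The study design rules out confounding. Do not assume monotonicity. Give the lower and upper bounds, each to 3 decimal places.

p₁ = P(outcome | exposed) = 474/1247 = 0.38011
p₀ = P(outcome | unexposed) = 636/3314 = 0.19191
Under exogeneity alone the bounds on PN are max{0,(p₁−p₀)/p₁} ≤ PN ≤ min{1,(1−p₀)/p₁}.
  lower = (p₁ − p₀)/p₁ = 0.1882 / 0.38011 ≈ 0.4951
  upper = min{1, (1 − p₀)/p₁} = 0.80809 / 0.38011 ≈ 2.1259 → capped at 1

0.495 ≤ PN ≤ 1.000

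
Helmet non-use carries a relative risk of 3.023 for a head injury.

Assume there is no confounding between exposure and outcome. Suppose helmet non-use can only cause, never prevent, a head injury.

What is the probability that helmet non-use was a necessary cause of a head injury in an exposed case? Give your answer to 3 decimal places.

Under exogeneity and monotonicity, PN = (RR − 1) / RR = 1 − 1/RR.
PN = (3.023 − 1) / 3.023 = 2.023 / 3.023 ≈ 0.6692

PN ≈ 0.669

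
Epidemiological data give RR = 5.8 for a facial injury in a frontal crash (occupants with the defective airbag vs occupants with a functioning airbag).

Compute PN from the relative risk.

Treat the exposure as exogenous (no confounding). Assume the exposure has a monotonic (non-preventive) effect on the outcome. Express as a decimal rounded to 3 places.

Under exogeneity and monotonicity, PN = (RR − 1) / RR = 1 − 1/RR.
PN = (5.8 − 1) / 5.8 = 4.8 / 5.8 ≈ 0.8276

PN ≈ 0.828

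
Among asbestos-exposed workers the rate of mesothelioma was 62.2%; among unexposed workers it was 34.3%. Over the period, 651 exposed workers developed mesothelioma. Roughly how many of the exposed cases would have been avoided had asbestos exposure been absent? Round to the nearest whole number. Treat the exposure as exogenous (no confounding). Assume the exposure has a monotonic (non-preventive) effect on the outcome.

p₁ = 0.622, p₀ = 0.343.
PN = (p₁ − p₀)/p₁ = (0.622 − 0.343) / 0.622 ≈ 0.44855.
Attributable cases ≈ PN × (exposed cases) = 0.44855 × 651 ≈ 292.01.

about 292 cases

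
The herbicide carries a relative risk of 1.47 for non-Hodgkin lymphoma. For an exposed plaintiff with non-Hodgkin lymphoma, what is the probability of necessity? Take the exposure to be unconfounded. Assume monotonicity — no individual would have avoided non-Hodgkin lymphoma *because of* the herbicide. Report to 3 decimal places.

PN ≈ 0.320

Under exogeneity and monotonicity, PN = (RR − 1) / RR = 1 − 1/RR.
PN = (1.47 − 1) / 1.47 = 0.47 / 1.47 ≈ 0.3197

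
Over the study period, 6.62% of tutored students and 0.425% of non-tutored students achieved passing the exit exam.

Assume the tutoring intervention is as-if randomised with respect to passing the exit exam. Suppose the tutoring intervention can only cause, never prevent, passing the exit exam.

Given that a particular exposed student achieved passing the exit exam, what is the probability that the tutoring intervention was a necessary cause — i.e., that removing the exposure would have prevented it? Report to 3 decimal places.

PN ≈ 0.936

p₁ = 0.0662, p₀ = 0.00425.
Under exogeneity and monotonicity, PN = (p₁ − p₀) / p₁.
PN = (0.0662 − 0.00425) / 0.0662 = 0.06195 / 0.0662 ≈ 0.9358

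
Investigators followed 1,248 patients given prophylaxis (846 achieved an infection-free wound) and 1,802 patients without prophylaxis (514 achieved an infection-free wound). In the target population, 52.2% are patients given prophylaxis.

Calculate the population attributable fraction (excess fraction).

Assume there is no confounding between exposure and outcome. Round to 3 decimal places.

PAF ≈ 0.418

p₁ = P(outcome | exposed) = 846/1248 = 0.67788
p₀ = P(outcome | unexposed) = 514/1802 = 0.28524
Overall risk P(Y=1) = π·p₁ + (1−π)·p₀ = 0.522×0.67788 + 0.478×0.28524 = 0.4902.
Under exogeneity, PAF = [P(Y=1) − p₀] / P(Y=1).
PAF = (0.4902 − 0.28524) / 0.4902 ≈ 0.4181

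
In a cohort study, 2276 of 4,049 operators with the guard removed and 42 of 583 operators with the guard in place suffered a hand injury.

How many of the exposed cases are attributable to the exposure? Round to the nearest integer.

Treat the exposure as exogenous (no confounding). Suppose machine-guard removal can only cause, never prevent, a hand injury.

p₁ = P(outcome | exposed) = 2276/4049 = 0.56211
p₀ = P(outcome | unexposed) = 42/583 = 0.072041
PN = (p₁ − p₀)/p₁ = (0.56211 − 0.072041) / 0.56211 ≈ 0.87184.
Attributable cases ≈ PN × (exposed cases) = 0.87184 × 2276 ≈ 1984.31.

about 1984 cases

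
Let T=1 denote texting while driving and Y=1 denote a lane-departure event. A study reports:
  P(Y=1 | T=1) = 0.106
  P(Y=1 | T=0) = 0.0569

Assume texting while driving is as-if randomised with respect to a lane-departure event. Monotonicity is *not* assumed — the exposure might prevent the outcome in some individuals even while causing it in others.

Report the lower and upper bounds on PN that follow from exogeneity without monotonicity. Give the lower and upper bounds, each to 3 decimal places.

0.463 ≤ PN ≤ 1.000

Let p₁ = 0.106, p₀ = 0.0569.
Under exogeneity alone the bounds on PN are max{0,(p₁−p₀)/p₁} ≤ PN ≤ min{1,(1−p₀)/p₁}.
  lower = (p₁ − p₀)/p₁ = 0.0491 / 0.106 ≈ 0.4632
  upper = min{1, (1 − p₀)/p₁} = 0.9431 / 0.106 ≈ 8.8972 → capped at 1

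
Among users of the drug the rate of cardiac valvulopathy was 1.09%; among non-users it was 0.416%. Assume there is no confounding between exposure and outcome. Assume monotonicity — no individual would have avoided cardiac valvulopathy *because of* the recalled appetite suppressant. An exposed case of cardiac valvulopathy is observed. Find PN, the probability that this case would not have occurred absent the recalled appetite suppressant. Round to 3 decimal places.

PN ≈ 0.618

p₁ = 0.0109, p₀ = 0.00416.
Under exogeneity and monotonicity, PN = (p₁ − p₀) / p₁.
PN = (0.0109 − 0.00416) / 0.0109 = 0.00674 / 0.0109 ≈ 0.6183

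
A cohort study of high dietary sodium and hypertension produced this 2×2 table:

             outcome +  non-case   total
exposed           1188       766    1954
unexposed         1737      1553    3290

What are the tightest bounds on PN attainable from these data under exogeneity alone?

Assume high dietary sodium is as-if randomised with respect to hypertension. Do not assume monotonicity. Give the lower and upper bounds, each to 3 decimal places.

p₁ = P(outcome | exposed) = 1188/1954 = 0.60798
p₀ = P(outcome | unexposed) = 1737/3290 = 0.52796
Under exogeneity alone the bounds on PN are max{0,(p₁−p₀)/p₁} ≤ PN ≤ min{1,(1−p₀)/p₁}.
  lower = (p₁ − p₀)/p₁ = 0.08002 / 0.60798 ≈ 0.1316
  upper = min{1, (1 − p₀)/p₁} = 0.47204 / 0.60798 ≈ 0.7764

0.132 ≤ PN ≤ 0.776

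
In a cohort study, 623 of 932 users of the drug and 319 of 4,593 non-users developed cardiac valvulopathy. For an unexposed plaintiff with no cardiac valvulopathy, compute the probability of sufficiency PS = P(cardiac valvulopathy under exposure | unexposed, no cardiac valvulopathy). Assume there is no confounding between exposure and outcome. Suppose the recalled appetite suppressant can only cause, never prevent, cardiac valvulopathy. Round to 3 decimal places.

p₁ = P(outcome | exposed) = 623/932 = 0.66845
p₀ = P(outcome | unexposed) = 319/4593 = 0.069454
Under exogeneity and monotonicity, PS = (p₁ − p₀) / (1 − p₀).
PS = (0.66845 − 0.069454) / (1 − 0.069454) = 0.599 / 0.93055 ≈ 0.6437

PS ≈ 0.644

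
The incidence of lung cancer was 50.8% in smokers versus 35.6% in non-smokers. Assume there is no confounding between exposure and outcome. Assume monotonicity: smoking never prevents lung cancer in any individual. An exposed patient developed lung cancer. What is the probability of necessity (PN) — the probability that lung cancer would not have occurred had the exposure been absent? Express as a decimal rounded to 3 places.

p₁ = 0.508, p₀ = 0.356.
Under exogeneity and monotonicity, PN = (p₁ − p₀) / p₁.
PN = (0.508 − 0.356) / 0.508 = 0.152 / 0.508 ≈ 0.2992

PN ≈ 0.299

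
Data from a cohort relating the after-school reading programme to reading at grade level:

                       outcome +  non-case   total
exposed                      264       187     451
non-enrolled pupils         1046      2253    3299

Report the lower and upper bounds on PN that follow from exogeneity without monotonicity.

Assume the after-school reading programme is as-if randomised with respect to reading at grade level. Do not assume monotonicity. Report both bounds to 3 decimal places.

0.458 ≤ PN ≤ 1.000

p₁ = P(outcome | exposed) = 264/451 = 0.58537
p₀ = P(outcome | unexposed) = 1046/3299 = 0.31707
Under exogeneity alone the bounds on PN are max{0,(p₁−p₀)/p₁} ≤ PN ≤ min{1,(1−p₀)/p₁}.
  lower = (p₁ − p₀)/p₁ = 0.2683 / 0.58537 ≈ 0.4583
  upper = min{1, (1 − p₀)/p₁} = 0.68293 / 0.58537 ≈ 1.1667 → capped at 1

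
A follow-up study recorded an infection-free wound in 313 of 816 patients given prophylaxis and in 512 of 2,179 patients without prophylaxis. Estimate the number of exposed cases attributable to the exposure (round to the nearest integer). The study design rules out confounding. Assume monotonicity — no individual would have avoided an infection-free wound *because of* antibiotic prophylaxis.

p₁ = P(outcome | exposed) = 313/816 = 0.38358
p₀ = P(outcome | unexposed) = 512/2179 = 0.23497
PN = (p₁ − p₀)/p₁ = (0.38358 − 0.23497) / 0.38358 ≈ 0.38743.
Attributable cases ≈ PN × (exposed cases) = 0.38743 × 313 ≈ 121.26.

about 121 cases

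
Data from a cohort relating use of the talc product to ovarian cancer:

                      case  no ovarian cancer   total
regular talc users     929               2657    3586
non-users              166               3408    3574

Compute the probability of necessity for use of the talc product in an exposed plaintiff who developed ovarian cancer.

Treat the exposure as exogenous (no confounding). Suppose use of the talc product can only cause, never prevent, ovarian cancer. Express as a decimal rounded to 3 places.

PN ≈ 0.821

p₁ = P(outcome | exposed) = 929/3586 = 0.25906
p₀ = P(outcome | unexposed) = 166/3574 = 0.046447
Under exogeneity and monotonicity, PN = (p₁ − p₀) / p₁.
PN = (0.25906 − 0.046447) / 0.25906 = 0.21262 / 0.25906 ≈ 0.8207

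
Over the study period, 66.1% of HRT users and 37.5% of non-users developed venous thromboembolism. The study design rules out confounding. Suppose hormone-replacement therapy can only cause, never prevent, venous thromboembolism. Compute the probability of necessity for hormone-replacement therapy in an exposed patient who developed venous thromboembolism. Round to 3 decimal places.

p₁ = 0.661, p₀ = 0.375.
Under exogeneity and monotonicity, PN = (p₁ − p₀) / p₁.
PN = (0.661 − 0.375) / 0.661 = 0.286 / 0.661 ≈ 0.4327

PN ≈ 0.433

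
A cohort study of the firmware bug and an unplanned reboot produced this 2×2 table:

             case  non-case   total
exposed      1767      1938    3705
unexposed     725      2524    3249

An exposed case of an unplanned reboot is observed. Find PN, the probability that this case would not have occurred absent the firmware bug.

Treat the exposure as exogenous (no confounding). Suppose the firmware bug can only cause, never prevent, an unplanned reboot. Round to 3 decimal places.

PN ≈ 0.532

p₁ = P(outcome | exposed) = 1767/3705 = 0.47692
p₀ = P(outcome | unexposed) = 725/3249 = 0.22315
Under exogeneity and monotonicity, PN = (p₁ − p₀) / p₁.
PN = (0.47692 − 0.22315) / 0.47692 = 0.25378 / 0.47692 ≈ 0.5321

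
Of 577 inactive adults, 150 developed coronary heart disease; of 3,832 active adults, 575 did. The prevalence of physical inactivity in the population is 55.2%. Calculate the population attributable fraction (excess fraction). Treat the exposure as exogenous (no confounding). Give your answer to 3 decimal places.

p₁ = P(outcome | exposed) = 150/577 = 0.25997
p₀ = P(outcome | unexposed) = 575/3832 = 0.15005
Overall risk P(Y=1) = π·p₁ + (1−π)·p₀ = 0.552×0.25997 + 0.448×0.15005 = 0.21072.
Under exogeneity, PAF = [P(Y=1) − p₀] / P(Y=1).
PAF = (0.21072 − 0.15005) / 0.21072 ≈ 0.2879

PAF ≈ 0.288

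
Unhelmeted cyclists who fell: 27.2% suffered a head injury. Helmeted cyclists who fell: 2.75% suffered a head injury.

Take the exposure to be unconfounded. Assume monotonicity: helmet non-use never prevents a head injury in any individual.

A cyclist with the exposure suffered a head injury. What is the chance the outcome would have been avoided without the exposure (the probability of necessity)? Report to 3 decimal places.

PN ≈ 0.899

p₁ = 0.272, p₀ = 0.0275.
Under exogeneity and monotonicity, PN = (p₁ − p₀) / p₁.
PN = (0.272 − 0.0275) / 0.272 = 0.2445 / 0.272 ≈ 0.8989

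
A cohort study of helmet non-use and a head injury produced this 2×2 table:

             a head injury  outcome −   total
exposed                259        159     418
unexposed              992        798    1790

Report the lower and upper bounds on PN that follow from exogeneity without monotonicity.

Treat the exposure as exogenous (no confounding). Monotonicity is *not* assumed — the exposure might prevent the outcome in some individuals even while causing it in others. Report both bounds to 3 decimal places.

p₁ = P(outcome | exposed) = 259/418 = 0.61962
p₀ = P(outcome | unexposed) = 992/1790 = 0.55419
Under exogeneity alone the bounds on PN are max{0,(p₁−p₀)/p₁} ≤ PN ≤ min{1,(1−p₀)/p₁}.
  lower = (p₁ − p₀)/p₁ = 0.065427 / 0.61962 ≈ 0.1056
  upper = min{1, (1 − p₀)/p₁} = 0.44581 / 0.61962 ≈ 0.7195

0.106 ≤ PN ≤ 0.719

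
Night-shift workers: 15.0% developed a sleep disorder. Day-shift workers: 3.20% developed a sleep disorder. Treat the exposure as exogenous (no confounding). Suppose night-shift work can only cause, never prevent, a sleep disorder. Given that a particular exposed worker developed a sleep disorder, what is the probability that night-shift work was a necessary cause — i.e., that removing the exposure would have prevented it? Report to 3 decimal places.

PN ≈ 0.787

p₁ = 0.15, p₀ = 0.032.
Under exogeneity and monotonicity, PN = (p₁ − p₀) / p₁.
PN = (0.15 − 0.032) / 0.15 = 0.118 / 0.15 ≈ 0.7867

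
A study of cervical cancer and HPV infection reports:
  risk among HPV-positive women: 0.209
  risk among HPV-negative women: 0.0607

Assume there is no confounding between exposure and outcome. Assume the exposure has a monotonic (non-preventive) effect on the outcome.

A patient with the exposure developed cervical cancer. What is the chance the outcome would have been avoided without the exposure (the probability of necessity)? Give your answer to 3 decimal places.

PN ≈ 0.710

Let p₁ = 0.209, p₀ = 0.0607.
Under exogeneity and monotonicity, PN = (p₁ − p₀) / p₁.
PN = (0.209 − 0.0607) / 0.209 = 0.1483 / 0.209 ≈ 0.7096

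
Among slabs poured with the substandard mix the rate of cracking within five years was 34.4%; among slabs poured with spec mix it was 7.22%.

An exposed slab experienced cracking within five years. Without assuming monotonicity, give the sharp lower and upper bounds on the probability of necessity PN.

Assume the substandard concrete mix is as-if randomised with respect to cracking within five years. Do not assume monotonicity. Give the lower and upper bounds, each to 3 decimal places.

0.790 ≤ PN ≤ 1.000

p₁ = 0.344, p₀ = 0.0722.
Under exogeneity alone the bounds on PN are max{0,(p₁−p₀)/p₁} ≤ PN ≤ min{1,(1−p₀)/p₁}.
  lower = (p₁ − p₀)/p₁ = 0.2718 / 0.344 ≈ 0.7901
  upper = min{1, (1 − p₀)/p₁} = 0.9278 / 0.344 ≈ 2.6971 → capped at 1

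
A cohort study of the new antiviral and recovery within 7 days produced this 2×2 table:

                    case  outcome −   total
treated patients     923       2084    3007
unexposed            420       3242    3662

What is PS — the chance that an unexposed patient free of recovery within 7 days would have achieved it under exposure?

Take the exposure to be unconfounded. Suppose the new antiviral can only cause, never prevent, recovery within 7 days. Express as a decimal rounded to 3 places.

p₁ = P(outcome | exposed) = 923/3007 = 0.30695
p₀ = P(outcome | unexposed) = 420/3662 = 0.11469
Under exogeneity and monotonicity, PS = (p₁ − p₀)/(1 − p₀).
PS = (0.30695 − 0.11469) / 0.88531 ≈ 0.2172

PS ≈ 0.217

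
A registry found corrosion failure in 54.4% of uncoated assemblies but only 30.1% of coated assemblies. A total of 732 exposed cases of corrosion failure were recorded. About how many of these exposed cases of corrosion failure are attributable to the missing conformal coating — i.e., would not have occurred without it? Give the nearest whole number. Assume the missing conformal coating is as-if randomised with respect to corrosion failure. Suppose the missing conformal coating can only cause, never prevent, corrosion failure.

about 327 cases

p₁ = 0.544, p₀ = 0.301.
PN = (p₁ − p₀)/p₁ = (0.544 − 0.301) / 0.544 ≈ 0.44669.
Attributable cases ≈ PN × (exposed cases) = 0.44669 × 732 ≈ 326.98.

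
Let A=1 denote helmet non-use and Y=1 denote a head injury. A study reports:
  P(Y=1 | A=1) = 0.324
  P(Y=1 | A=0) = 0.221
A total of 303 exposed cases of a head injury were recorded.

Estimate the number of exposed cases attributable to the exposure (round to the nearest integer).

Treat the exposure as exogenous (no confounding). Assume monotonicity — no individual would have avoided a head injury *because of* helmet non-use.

about 96 cases

Let p₁ = 0.324, p₀ = 0.221.
PN = (p₁ − p₀)/p₁ = (0.324 − 0.221) / 0.324 ≈ 0.31790.
Attributable cases ≈ PN × (exposed cases) = 0.31790 × 303 ≈ 96.32.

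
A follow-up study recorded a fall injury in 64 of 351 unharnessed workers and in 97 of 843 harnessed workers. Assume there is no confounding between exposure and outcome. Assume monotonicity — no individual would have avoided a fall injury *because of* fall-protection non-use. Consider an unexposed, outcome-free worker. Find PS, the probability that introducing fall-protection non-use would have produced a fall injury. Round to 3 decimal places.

PS ≈ 0.076

p₁ = P(outcome | exposed) = 64/351 = 0.18234
p₀ = P(outcome | unexposed) = 97/843 = 0.11507
Under exogeneity and monotonicity, PS = (p₁ − p₀) / (1 − p₀).
PS = (0.18234 − 0.11507) / (1 − 0.11507) = 0.067271 / 0.88493 ≈ 0.0760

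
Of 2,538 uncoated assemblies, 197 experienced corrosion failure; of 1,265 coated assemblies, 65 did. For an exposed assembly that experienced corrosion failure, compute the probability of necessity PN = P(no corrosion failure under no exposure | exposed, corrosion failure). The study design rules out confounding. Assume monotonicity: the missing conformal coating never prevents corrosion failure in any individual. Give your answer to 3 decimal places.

p₁ = P(outcome | exposed) = 197/2538 = 0.07762
p₀ = P(outcome | unexposed) = 65/1265 = 0.051383
Under exogeneity and monotonicity, PN = (p₁ − p₀) / p₁.
PN = (0.07762 − 0.051383) / 0.07762 = 0.026237 / 0.07762 ≈ 0.3380

PN ≈ 0.338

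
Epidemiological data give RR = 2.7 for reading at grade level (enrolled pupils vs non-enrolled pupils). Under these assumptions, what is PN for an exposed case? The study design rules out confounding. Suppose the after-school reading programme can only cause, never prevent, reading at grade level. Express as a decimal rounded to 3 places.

PN ≈ 0.630

Under exogeneity and monotonicity, PN = (RR − 1) / RR = 1 − 1/RR.
PN = (2.7 − 1) / 2.7 = 1.7 / 2.7 ≈ 0.6296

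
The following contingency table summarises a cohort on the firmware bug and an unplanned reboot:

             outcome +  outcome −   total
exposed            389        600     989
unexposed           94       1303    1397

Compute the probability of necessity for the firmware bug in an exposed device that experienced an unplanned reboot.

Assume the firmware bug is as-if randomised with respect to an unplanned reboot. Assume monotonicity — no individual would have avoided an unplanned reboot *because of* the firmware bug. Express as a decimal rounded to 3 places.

PN ≈ 0.829

p₁ = P(outcome | exposed) = 389/989 = 0.39333
p₀ = P(outcome | unexposed) = 94/1397 = 0.067287
Under exogeneity and monotonicity, PN = (p₁ − p₀) / p₁.
PN = (0.39333 − 0.067287) / 0.39333 = 0.32604 / 0.39333 ≈ 0.8289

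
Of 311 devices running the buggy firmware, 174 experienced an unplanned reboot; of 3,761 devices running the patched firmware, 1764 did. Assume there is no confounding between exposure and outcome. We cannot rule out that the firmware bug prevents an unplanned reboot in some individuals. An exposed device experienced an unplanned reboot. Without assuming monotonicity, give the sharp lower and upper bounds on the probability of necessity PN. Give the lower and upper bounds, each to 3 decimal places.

0.162 ≤ PN ≤ 0.949

p₁ = P(outcome | exposed) = 174/311 = 0.55949
p₀ = P(outcome | unexposed) = 1764/3761 = 0.46902
Under exogeneity alone the bounds on PN are max{0,(p₁−p₀)/p₁} ≤ PN ≤ min{1,(1−p₀)/p₁}.
  lower = (p₁ − p₀)/p₁ = 0.090461 / 0.55949 ≈ 0.1617
  upper = min{1, (1 − p₀)/p₁} = 0.53098 / 0.55949 ≈ 0.9490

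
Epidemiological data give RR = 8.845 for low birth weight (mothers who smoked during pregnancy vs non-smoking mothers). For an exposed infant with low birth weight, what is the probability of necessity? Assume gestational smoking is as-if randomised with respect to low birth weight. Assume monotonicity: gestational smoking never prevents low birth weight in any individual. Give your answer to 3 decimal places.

Under exogeneity and monotonicity, PN = (RR − 1) / RR = 1 − 1/RR.
PN = (8.845 − 1) / 8.845 = 7.845 / 8.845 ≈ 0.8869

PN ≈ 0.887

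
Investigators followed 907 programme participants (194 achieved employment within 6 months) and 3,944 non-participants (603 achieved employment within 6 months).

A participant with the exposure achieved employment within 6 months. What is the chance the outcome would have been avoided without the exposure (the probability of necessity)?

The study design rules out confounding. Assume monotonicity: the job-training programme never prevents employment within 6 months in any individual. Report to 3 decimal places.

PN ≈ 0.285

p₁ = P(outcome | exposed) = 194/907 = 0.21389
p₀ = P(outcome | unexposed) = 603/3944 = 0.15289
Under exogeneity and monotonicity, PN = (p₁ − p₀) / p₁.
PN = (0.21389 − 0.15289) / 0.21389 = 0.061001 / 0.21389 ≈ 0.2852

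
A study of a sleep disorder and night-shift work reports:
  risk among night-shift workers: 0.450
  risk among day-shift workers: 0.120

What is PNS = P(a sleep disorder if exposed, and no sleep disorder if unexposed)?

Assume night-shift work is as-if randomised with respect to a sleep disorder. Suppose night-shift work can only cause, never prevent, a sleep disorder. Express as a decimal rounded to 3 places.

PNS ≈ 0.330

Let p₁ = 0.45, p₀ = 0.12.
Under exogeneity and monotonicity, PNS = p₁ − p₀.
PNS = 0.45 − 0.12 = 0.33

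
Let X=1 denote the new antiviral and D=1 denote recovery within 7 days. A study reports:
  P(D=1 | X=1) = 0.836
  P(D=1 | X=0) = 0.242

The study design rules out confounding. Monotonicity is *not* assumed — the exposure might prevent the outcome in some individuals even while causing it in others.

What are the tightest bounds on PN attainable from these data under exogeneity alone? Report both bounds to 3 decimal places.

Let p₁ = 0.836, p₀ = 0.242.
Under exogeneity alone the bounds on PN are max{0,(p₁−p₀)/p₁} ≤ PN ≤ min{1,(1−p₀)/p₁}.
  lower = (p₁ − p₀)/p₁ = 0.594 / 0.836 ≈ 0.7105
  upper = min{1, (1 − p₀)/p₁} = 0.758 / 0.836 ≈ 0.9067

0.711 ≤ PN ≤ 0.907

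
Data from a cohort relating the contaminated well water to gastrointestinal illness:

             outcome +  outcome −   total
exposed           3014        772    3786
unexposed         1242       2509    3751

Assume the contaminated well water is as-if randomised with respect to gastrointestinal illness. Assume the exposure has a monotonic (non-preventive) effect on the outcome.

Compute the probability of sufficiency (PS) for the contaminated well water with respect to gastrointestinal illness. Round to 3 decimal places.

p₁ = P(outcome | exposed) = 3014/3786 = 0.79609
p₀ = P(outcome | unexposed) = 1242/3751 = 0.33111
Under exogeneity and monotonicity, PS = (p₁ − p₀)/(1 − p₀).
PS = (0.79609 − 0.33111) / 0.66889 ≈ 0.6952

PS ≈ 0.695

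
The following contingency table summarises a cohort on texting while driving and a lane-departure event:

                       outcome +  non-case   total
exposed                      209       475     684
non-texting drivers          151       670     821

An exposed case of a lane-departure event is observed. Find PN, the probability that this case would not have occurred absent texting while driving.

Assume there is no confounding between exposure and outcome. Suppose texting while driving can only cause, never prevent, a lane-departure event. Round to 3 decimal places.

p₁ = P(outcome | exposed) = 209/684 = 0.30556
p₀ = P(outcome | unexposed) = 151/821 = 0.18392
Under exogeneity and monotonicity, PN = (p₁ − p₀) / p₁.
PN = (0.30556 − 0.18392) / 0.30556 = 0.12163 / 0.30556 ≈ 0.3981

PN ≈ 0.398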